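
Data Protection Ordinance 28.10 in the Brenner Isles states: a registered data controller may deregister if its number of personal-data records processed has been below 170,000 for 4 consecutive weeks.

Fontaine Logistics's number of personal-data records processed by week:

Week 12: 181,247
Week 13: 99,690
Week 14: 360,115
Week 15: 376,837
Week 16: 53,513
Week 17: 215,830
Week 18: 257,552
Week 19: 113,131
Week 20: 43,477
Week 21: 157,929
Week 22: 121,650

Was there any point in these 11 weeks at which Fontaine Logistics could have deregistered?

Weeks below 170,000: Week 13, Week 16, Week 19, Week 20, Week 21, Week 22.
Longest run of consecutive weeks below the threshold: 4.
4 ≥ 4, so Fontaine Logistics became eligible.

Yes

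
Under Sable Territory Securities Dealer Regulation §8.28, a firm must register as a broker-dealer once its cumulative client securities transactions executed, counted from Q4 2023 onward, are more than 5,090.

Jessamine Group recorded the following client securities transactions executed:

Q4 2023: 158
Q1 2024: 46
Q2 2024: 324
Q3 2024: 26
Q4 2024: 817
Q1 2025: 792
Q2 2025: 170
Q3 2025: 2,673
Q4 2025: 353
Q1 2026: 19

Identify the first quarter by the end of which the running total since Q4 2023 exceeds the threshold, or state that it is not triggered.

Q4 2025

Through Q4 2023: 158
Through Q1 2024: 204
Through Q2 2024: 528
Through Q3 2024: 554
Through Q4 2024: 1,371
Through Q1 2025: 2,163
Through Q2 2025: 2,333
Through Q3 2025: 5,006
Through Q4 2025: 5,359 ← exceeds threshold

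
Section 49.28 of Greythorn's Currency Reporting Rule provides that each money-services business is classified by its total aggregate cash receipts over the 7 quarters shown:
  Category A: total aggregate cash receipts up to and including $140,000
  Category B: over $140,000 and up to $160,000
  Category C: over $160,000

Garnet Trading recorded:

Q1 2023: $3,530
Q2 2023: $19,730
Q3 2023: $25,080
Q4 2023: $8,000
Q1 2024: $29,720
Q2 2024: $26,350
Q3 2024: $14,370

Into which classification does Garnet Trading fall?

Total aggregate cash receipts: $3,530 + $19,730 + $25,080 + $8,000 + $29,720 + $26,350 + $14,370 = $126,780.
$126,780 ≤ $140,000, so Category A applies.

Category A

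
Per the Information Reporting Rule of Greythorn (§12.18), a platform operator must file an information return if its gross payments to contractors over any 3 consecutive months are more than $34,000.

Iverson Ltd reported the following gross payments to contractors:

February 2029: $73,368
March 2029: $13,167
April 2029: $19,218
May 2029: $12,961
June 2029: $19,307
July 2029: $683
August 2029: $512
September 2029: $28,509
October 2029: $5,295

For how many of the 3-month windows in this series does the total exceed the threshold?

February 2029–April 2029: $73,368 + $13,167 + $19,218 = $105,753 (over)
March 2029–May 2029: $13,167 + $19,218 + $12,961 = $45,346 (over)
April 2029–June 2029: $19,218 + $12,961 + $19,307 = $51,486 (over)
May 2029–July 2029: $12,961 + $19,307 + $683 = $32,951 (under)
June 2029–August 2029: $19,307 + $683 + $512 = $20,502 (under)
July 2029–September 2029: $683 + $512 + $28,509 = $29,704 (under)
August 2029–October 2029: $512 + $28,509 + $5,295 = $34,316 (over)
4 windows exceed the threshold.

4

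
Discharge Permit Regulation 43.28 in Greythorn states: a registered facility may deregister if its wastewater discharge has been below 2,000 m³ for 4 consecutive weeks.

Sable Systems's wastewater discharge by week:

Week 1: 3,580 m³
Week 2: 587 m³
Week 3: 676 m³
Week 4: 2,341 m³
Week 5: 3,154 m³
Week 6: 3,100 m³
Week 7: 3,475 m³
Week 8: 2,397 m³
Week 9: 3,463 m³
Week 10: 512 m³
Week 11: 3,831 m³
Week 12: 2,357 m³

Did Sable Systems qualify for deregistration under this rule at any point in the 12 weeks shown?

No

Weeks below 2,000 m³: Week 2, Week 3, Week 10.
Longest run of consecutive weeks below the threshold: 2.
2 < 4, so Sable Systems never became eligible.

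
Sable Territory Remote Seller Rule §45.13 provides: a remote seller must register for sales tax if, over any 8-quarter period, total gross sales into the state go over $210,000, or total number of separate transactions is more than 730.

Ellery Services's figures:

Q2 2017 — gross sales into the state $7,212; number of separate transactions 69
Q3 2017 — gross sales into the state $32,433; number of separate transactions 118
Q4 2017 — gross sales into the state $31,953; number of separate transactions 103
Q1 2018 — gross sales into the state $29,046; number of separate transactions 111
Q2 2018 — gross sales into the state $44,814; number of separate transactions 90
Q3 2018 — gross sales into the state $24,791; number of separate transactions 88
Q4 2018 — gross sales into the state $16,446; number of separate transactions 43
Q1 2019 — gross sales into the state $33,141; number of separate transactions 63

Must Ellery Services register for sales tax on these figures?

Total gross sales into the state: $7,212 + $32,433 + $31,953 + $29,046 + $44,814 + $24,791 + $16,446 + $33,141 = $219,836 (> $210,000).
Total number of separate transactions: 69 + 118 + 103 + 111 + 90 + 88 + 43 + 63 = 685 (≤ 730).
The test is 'or': at least one threshold is exceeded.

Yes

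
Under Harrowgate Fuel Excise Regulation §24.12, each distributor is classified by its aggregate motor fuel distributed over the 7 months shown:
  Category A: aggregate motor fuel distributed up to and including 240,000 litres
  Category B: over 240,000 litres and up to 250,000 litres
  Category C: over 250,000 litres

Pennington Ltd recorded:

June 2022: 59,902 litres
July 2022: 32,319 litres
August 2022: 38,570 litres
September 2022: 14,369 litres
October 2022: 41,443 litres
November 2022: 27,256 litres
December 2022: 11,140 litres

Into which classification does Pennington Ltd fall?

Aggregate motor fuel distributed: 59,902 litres + 32,319 litres + 38,570 litres + 14,369 litres + 41,443 litres + 27,256 litres + 11,140 litres = 224,999 litres.
224,999 litres ≤ 240,000 litres, so Category A applies.

Category A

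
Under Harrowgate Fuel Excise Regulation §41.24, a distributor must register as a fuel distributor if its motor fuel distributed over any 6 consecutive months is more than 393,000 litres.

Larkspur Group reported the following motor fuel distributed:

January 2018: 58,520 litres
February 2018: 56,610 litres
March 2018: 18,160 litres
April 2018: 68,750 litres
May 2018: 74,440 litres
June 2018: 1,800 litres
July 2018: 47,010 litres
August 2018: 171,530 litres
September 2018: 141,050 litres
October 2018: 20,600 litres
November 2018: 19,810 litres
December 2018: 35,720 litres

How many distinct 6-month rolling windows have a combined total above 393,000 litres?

4

January 2018–June 2018: 58,520 litres + 56,610 litres + 18,160 litres + 68,750 litres + 74,440 litres + 1,800 litres = 278,280 litres (under)
February 2018–July 2018: 56,610 litres + 18,160 litres + 68,750 litres + 74,440 litres + 1,800 litres + 47,010 litres = 266,770 litres (under)
March 2018–August 2018: 18,160 litres + 68,750 litres + 74,440 litres + 1,800 litres + 47,010 litres + 171,530 litres = 381,690 litres (under)
April 2018–September 2018: 68,750 litres + 74,440 litres + 1,800 litres + 47,010 litres + 171,530 litres + 141,050 litres = 504,580 litres (over)
May 2018–October 2018: 74,440 litres + 1,800 litres + 47,010 litres + 171,530 litres + 141,050 litres + 20,600 litres = 456,430 litres (over)
June 2018–November 2018: 1,800 litres + 47,010 litres + 171,530 litres + 141,050 litres + 20,600 litres + 19,810 litres = 401,800 litres (over)
July 2018–December 2018: 47,010 litres + 171,530 litres + 141,050 litres + 20,600 litres + 19,810 litres + 35,720 litres = 435,720 litres (over)
4 windows exceed the threshold.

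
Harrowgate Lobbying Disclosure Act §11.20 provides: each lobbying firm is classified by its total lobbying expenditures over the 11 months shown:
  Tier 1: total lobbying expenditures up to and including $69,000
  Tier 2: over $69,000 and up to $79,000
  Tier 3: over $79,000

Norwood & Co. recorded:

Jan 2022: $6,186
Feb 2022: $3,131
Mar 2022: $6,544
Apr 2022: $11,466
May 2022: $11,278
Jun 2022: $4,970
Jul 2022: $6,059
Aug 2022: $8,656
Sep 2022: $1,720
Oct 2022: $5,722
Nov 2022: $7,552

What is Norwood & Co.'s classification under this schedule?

Tier 2

Total lobbying expenditures: $6,186 + $3,131 + $6,544 + $11,466 + $11,278 + $4,970 + $6,059 + $8,656 + $1,720 + $5,722 + $7,552 = $73,284.
$69,000 < $73,284 ≤ $79,000, so Tier 2 applies.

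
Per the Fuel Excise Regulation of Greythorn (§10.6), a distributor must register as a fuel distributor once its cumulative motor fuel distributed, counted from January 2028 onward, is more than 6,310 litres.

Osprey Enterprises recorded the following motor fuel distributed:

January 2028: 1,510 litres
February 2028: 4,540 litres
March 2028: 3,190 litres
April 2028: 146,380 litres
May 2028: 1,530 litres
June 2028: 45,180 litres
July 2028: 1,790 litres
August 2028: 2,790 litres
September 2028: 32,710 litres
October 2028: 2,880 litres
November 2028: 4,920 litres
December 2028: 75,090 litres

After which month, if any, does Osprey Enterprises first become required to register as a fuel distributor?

Through January 2028: 1,510 litres
Through February 2028: 6,050 litres
Through March 2028: 9,240 litres ← exceeds threshold

March 2028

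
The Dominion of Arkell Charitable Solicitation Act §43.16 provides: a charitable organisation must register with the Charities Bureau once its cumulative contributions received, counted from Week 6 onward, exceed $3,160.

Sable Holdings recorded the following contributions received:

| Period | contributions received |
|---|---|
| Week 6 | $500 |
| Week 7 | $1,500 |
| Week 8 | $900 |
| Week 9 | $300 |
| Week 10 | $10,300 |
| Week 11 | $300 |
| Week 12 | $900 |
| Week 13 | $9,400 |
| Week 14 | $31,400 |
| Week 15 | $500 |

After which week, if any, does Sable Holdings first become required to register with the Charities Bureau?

Through Week 6: $500
Through Week 7: $2,000
Through Week 8: $2,900
Through Week 9: $3,200 ← exceeds threshold

Week 9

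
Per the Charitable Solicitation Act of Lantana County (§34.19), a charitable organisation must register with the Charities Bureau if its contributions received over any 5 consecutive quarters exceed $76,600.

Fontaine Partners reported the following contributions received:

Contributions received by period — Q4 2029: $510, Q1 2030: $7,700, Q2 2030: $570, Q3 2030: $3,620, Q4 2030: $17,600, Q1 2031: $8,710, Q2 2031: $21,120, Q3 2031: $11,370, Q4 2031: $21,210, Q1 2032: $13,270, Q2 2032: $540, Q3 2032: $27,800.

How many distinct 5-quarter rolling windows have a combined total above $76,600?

1

Q4 2029–Q4 2030: $510 + $7,700 + $570 + $3,620 + $17,600 = $30,000 (under)
Q1 2030–Q1 2031: $7,700 + $570 + $3,620 + $17,600 + $8,710 = $38,200 (under)
Q2 2030–Q2 2031: $570 + $3,620 + $17,600 + $8,710 + $21,120 = $51,620 (under)
Q3 2030–Q3 2031: $3,620 + $17,600 + $8,710 + $21,120 + $11,370 = $62,420 (under)
Q4 2030–Q4 2031: $17,600 + $8,710 + $21,120 + $11,370 + $21,210 = $80,010 (over)
Q1 2031–Q1 2032: $8,710 + $21,120 + $11,370 + $21,210 + $13,270 = $75,680 (under)
Q2 2031–Q2 2032: $21,120 + $11,370 + $21,210 + $13,270 + $540 = $67,510 (under)
Q3 2031–Q3 2032: $11,370 + $21,210 + $13,270 + $540 + $27,800 = $74,190 (under)
1 window exceeds the threshold.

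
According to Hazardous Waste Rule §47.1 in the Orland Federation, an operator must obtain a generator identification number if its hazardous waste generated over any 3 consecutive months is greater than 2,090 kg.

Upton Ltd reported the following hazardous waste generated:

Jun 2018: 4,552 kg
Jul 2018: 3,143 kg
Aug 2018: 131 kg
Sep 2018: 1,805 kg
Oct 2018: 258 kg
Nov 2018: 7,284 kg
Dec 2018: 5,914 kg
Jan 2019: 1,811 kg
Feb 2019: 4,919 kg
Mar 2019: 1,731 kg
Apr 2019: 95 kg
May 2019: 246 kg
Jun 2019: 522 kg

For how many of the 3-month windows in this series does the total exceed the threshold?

Jun 2018–Aug 2018: 4,552 kg + 3,143 kg + 131 kg = 7,826 kg (over)
Jul 2018–Sep 2018: 3,143 kg + 131 kg + 1,805 kg = 5,079 kg (over)
Aug 2018–Oct 2018: 131 kg + 1,805 kg + 258 kg = 2,194 kg (over)
Sep 2018–Nov 2018: 1,805 kg + 258 kg + 7,284 kg = 9,347 kg (over)
Oct 2018–Dec 2018: 258 kg + 7,284 kg + 5,914 kg = 13,456 kg (over)
Nov 2018–Jan 2019: 7,284 kg + 5,914 kg + 1,811 kg = 15,009 kg (over)
Dec 2018–Feb 2019: 5,914 kg + 1,811 kg + 4,919 kg = 12,644 kg (over)
Jan 2019–Mar 2019: 1,811 kg + 4,919 kg + 1,731 kg = 8,461 kg (over)
Feb 2019–Apr 2019: 4,919 kg + 1,731 kg + 95 kg = 6,745 kg (over)
Mar 2019–May 2019: 1,731 kg + 95 kg + 246 kg = 2,072 kg (under)
Apr 2019–Jun 2019: 95 kg + 246 kg + 522 kg = 863 kg (under)
9 windows exceed the threshold.

9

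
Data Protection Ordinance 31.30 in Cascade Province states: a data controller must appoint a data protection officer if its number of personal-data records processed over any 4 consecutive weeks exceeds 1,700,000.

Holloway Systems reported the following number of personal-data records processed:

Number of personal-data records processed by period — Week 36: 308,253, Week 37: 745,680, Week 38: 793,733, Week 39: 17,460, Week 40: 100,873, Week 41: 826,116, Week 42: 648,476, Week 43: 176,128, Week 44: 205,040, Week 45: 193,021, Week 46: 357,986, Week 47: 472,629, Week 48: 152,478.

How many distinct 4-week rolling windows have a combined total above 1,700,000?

Week 36–Week 39: 308,253 + 745,680 + 793,733 + 17,460 = 1,865,126 (over)
Week 37–Week 40: 745,680 + 793,733 + 17,460 + 100,873 = 1,657,746 (under)
Week 38–Week 41: 793,733 + 17,460 + 100,873 + 826,116 = 1,738,182 (over)
Week 39–Week 42: 17,460 + 100,873 + 826,116 + 648,476 = 1,592,925 (under)
Week 40–Week 43: 100,873 + 826,116 + 648,476 + 176,128 = 1,751,593 (over)
Week 41–Week 44: 826,116 + 648,476 + 176,128 + 205,040 = 1,855,760 (over)
Week 42–Week 45: 648,476 + 176,128 + 205,040 + 193,021 = 1,222,665 (under)
Week 43–Week 46: 176,128 + 205,040 + 193,021 + 357,986 = 932,175 (under)
Week 44–Week 47: 205,040 + 193,021 + 357,986 + 472,629 = 1,228,676 (under)
Week 45–Week 48: 193,021 + 357,986 + 472,629 + 152,478 = 1,176,114 (under)
4 windows exceed the threshold.

4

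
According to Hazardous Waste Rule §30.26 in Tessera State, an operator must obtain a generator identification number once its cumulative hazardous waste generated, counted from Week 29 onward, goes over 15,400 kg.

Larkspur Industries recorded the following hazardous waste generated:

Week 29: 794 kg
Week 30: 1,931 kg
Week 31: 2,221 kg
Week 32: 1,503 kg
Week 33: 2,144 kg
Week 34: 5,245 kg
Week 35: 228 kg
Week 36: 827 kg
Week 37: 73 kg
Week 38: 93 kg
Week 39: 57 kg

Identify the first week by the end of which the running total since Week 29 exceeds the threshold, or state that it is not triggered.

Not triggered

Through Week 29: 794 kg
Through Week 30: 2,725 kg
Through Week 31: 4,946 kg
Through Week 32: 6,449 kg
Through Week 33: 8,593 kg
Through Week 34: 13,838 kg
Through Week 35: 14,066 kg
Through Week 36: 14,893 kg
Through Week 37: 14,966 kg
Through Week 38: 15,059 kg
Through Week 39: 15,116 kg
Final cumulative total 15,116 kg ≤ 15,400 kg; the threshold is never exceeded.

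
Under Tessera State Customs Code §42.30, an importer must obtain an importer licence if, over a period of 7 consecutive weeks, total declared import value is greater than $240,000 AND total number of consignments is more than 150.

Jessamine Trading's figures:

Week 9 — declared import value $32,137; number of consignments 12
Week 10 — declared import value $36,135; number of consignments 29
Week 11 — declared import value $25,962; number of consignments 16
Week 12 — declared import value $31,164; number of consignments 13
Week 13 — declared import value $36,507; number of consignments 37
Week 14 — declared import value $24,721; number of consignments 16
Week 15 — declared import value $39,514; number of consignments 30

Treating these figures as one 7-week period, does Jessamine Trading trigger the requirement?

No

Total declared import value: $32,137 + $36,135 + $25,962 + $31,164 + $36,507 + $24,721 + $39,514 = $226,140 (≤ $240,000).
Total number of consignments: 12 + 29 + 16 + 13 + 37 + 16 + 30 = 153 (> 150).
The test is 'and': the rule requires both, and at least one is not exceeded.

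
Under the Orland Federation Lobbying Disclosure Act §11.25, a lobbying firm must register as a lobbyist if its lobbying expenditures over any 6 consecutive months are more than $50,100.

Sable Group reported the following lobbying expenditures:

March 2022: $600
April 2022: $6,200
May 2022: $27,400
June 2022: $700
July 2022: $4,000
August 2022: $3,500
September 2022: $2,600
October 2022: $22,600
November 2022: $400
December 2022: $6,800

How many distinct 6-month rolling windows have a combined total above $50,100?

March 2022–August 2022: $600 + $6,200 + $27,400 + $700 + $4,000 + $3,500 = $42,400 (under)
April 2022–September 2022: $6,200 + $27,400 + $700 + $4,000 + $3,500 + $2,600 = $44,400 (under)
May 2022–October 2022: $27,400 + $700 + $4,000 + $3,500 + $2,600 + $22,600 = $60,800 (over)
June 2022–November 2022: $700 + $4,000 + $3,500 + $2,600 + $22,600 + $400 = $33,800 (under)
July 2022–December 2022: $4,000 + $3,500 + $2,600 + $22,600 + $400 + $6,800 = $39,900 (under)
1 window exceeds the threshold.

1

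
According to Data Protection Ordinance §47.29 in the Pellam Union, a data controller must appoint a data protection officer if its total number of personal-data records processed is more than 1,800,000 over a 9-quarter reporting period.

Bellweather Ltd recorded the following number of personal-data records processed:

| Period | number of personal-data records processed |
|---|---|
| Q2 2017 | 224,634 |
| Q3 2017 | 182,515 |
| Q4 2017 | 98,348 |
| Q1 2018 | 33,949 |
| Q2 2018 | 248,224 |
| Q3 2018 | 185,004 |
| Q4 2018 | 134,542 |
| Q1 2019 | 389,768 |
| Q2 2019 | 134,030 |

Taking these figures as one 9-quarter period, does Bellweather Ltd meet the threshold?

No

Total number of personal-data records processed: 224,634 + 182,515 + 98,348 + 33,949 + 248,224 + 185,004 + 134,542 + 389,768 + 134,030 = 1,631,014.
1,631,014 ≤ 1,800,000, so the threshold is not exceeded.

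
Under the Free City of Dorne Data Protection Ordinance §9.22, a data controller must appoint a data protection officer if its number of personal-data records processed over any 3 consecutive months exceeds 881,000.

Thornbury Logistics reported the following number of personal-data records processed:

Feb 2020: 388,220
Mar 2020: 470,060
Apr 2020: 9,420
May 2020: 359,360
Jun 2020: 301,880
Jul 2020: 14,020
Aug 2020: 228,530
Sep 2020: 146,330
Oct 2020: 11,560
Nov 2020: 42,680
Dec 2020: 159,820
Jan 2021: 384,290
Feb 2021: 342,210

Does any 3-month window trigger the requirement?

Yes

Feb 2020–Apr 2020: 388,220 + 470,060 + 9,420 = 867,700 (under)
Mar 2020–May 2020: 470,060 + 9,420 + 359,360 = 838,840 (under)
Apr 2020–Jun 2020: 9,420 + 359,360 + 301,880 = 670,660 (under)
May 2020–Jul 2020: 359,360 + 301,880 + 14,020 = 675,260 (under)
Jun 2020–Aug 2020: 301,880 + 14,020 + 228,530 = 544,430 (under)
Jul 2020–Sep 2020: 14,020 + 228,530 + 146,330 = 388,880 (under)
Aug 2020–Oct 2020: 228,530 + 146,330 + 11,560 = 386,420 (under)
Sep 2020–Nov 2020: 146,330 + 11,560 + 42,680 = 200,570 (under)
Oct 2020–Dec 2020: 11,560 + 42,680 + 159,820 = 214,060 (under)
Nov 2020–Jan 2021: 42,680 + 159,820 + 384,290 = 586,790 (under)
Dec 2020–Feb 2021: 159,820 + 384,290 + 342,210 = 886,320 (over)
At least one window exceeds 881,000.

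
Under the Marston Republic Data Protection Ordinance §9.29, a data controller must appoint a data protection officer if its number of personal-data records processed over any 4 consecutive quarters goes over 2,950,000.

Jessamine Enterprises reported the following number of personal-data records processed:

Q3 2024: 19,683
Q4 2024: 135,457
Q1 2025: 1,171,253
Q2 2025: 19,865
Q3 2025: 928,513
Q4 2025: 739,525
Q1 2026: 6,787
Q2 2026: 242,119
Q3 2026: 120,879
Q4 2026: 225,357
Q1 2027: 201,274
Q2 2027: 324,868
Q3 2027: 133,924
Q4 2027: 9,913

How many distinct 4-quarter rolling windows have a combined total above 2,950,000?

Q3 2024–Q2 2025: 19,683 + 135,457 + 1,171,253 + 19,865 = 1,346,258 (under)
Q4 2024–Q3 2025: 135,457 + 1,171,253 + 19,865 + 928,513 = 2,255,088 (under)
Q1 2025–Q4 2025: 1,171,253 + 19,865 + 928,513 + 739,525 = 2,859,156 (under)
Q2 2025–Q1 2026: 19,865 + 928,513 + 739,525 + 6,787 = 1,694,690 (under)
Q3 2025–Q2 2026: 928,513 + 739,525 + 6,787 + 242,119 = 1,916,944 (under)
Q4 2025–Q3 2026: 739,525 + 6,787 + 242,119 + 120,879 = 1,109,310 (under)
Q1 2026–Q4 2026: 6,787 + 242,119 + 120,879 + 225,357 = 595,142 (under)
Q2 2026–Q1 2027: 242,119 + 120,879 + 225,357 + 201,274 = 789,629 (under)
Q3 2026–Q2 2027: 120,879 + 225,357 + 201,274 + 324,868 = 872,378 (under)
Q4 2026–Q3 2027: 225,357 + 201,274 + 324,868 + 133,924 = 885,423 (under)
Q1 2027–Q4 2027: 201,274 + 324,868 + 133,924 + 9,913 = 669,979 (under)
0 windows exceed the threshold.

0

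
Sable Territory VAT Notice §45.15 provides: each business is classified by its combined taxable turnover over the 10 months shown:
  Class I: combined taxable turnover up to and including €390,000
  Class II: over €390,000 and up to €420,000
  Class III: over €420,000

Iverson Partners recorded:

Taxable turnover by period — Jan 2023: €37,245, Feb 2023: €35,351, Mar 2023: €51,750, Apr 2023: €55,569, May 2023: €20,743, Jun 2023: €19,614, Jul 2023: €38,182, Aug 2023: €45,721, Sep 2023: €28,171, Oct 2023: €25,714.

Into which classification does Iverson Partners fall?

Combined taxable turnover: €37,245 + €35,351 + €51,750 + €55,569 + €20,743 + €19,614 + €38,182 + €45,721 + €28,171 + €25,714 = €358,060.
€358,060 ≤ €390,000, so Class I applies.

Class I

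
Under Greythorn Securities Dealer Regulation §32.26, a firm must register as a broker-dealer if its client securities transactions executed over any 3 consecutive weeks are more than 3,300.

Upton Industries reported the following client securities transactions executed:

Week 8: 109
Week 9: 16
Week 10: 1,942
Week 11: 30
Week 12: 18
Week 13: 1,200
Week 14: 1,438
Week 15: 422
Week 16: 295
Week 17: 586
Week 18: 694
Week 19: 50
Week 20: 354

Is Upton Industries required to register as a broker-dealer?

Week 8–Week 10: 109 + 16 + 1,942 = 2,067 (under)
Week 9–Week 11: 16 + 1,942 + 30 = 1,988 (under)
Week 10–Week 12: 1,942 + 30 + 18 = 1,990 (under)
Week 11–Week 13: 30 + 18 + 1,200 = 1,248 (under)
Week 12–Week 14: 18 + 1,200 + 1,438 = 2,656 (under)
Week 13–Week 15: 1,200 + 1,438 + 422 = 3,060 (under)
Week 14–Week 16: 1,438 + 422 + 295 = 2,155 (under)
Week 15–Week 17: 422 + 295 + 586 = 1,303 (under)
Week 16–Week 18: 295 + 586 + 694 = 1,575 (under)
Week 17–Week 19: 586 + 694 + 50 = 1,330 (under)
Week 18–Week 20: 694 + 50 + 354 = 1,098 (under)
No window exceeds 3,300.

No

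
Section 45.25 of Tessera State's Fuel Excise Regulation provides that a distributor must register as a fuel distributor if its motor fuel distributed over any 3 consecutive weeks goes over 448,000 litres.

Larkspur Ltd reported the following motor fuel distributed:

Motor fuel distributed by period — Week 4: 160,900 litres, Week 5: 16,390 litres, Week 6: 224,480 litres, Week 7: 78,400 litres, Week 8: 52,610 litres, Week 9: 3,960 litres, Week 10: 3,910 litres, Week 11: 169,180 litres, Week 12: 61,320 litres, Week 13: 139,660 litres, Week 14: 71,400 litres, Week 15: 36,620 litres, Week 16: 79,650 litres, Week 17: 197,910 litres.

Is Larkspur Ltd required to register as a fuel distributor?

No

Week 4–Week 6: 160,900 litres + 16,390 litres + 224,480 litres = 401,770 litres (under)
Week 5–Week 7: 16,390 litres + 224,480 litres + 78,400 litres = 319,270 litres (under)
Week 6–Week 8: 224,480 litres + 78,400 litres + 52,610 litres = 355,490 litres (under)
Week 7–Week 9: 78,400 litres + 52,610 litres + 3,960 litres = 134,970 litres (under)
Week 8–Week 10: 52,610 litres + 3,960 litres + 3,910 litres = 60,480 litres (under)
Week 9–Week 11: 3,960 litres + 3,910 litres + 169,180 litres = 177,050 litres (under)
Week 10–Week 12: 3,910 litres + 169,180 litres + 61,320 litres = 234,410 litres (under)
Week 11–Week 13: 169,180 litres + 61,320 litres + 139,660 litres = 370,160 litres (under)
Week 12–Week 14: 61,320 litres + 139,660 litres + 71,400 litres = 272,380 litres (under)
Week 13–Week 15: 139,660 litres + 71,400 litres + 36,620 litres = 247,680 litres (under)
Week 14–Week 16: 71,400 litres + 36,620 litres + 79,650 litres = 187,670 litres (under)
Week 15–Week 17: 36,620 litres + 79,650 litres + 197,910 litres = 314,180 litres (under)
No window exceeds 448,000 litres.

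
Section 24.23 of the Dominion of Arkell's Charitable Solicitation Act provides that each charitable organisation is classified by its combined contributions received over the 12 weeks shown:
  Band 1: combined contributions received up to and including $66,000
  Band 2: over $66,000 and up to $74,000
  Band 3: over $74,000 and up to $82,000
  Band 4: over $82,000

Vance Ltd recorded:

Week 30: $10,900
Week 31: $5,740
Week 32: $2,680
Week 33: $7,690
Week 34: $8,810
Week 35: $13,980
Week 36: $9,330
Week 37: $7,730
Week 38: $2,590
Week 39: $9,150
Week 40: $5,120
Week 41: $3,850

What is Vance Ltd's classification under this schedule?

Band 4

Combined contributions received: $10,900 + $5,740 + $2,680 + $7,690 + $8,810 + $13,980 + $9,330 + $7,730 + $2,590 + $9,150 + $5,120 + $3,850 = $87,570.
$87,570 > $82,000, so Band 4 applies.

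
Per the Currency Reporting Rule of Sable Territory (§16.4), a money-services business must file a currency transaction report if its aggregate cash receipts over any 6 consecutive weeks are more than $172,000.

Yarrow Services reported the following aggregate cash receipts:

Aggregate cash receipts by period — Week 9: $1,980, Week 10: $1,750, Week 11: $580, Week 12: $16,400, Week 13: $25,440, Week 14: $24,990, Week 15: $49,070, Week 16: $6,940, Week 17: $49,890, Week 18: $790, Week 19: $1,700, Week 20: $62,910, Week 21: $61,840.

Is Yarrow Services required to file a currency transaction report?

Yes

Week 9–Week 14: $1,980 + $1,750 + $580 + $16,400 + $25,440 + $24,990 = $71,140 (under)
Week 10–Week 15: $1,750 + $580 + $16,400 + $25,440 + $24,990 + $49,070 = $118,230 (under)
Week 11–Week 16: $580 + $16,400 + $25,440 + $24,990 + $49,070 + $6,940 = $123,420 (under)
Week 12–Week 17: $16,400 + $25,440 + $24,990 + $49,070 + $6,940 + $49,890 = $172,730 (over)
Week 13–Week 18: $25,440 + $24,990 + $49,070 + $6,940 + $49,890 + $790 = $157,120 (under)
Week 14–Week 19: $24,990 + $49,070 + $6,940 + $49,890 + $790 + $1,700 = $133,380 (under)
Week 15–Week 20: $49,070 + $6,940 + $49,890 + $790 + $1,700 + $62,910 = $171,300 (under)
Week 16–Week 21: $6,940 + $49,890 + $790 + $1,700 + $62,910 + $61,840 = $184,070 (over)
At least one window exceeds $172,000.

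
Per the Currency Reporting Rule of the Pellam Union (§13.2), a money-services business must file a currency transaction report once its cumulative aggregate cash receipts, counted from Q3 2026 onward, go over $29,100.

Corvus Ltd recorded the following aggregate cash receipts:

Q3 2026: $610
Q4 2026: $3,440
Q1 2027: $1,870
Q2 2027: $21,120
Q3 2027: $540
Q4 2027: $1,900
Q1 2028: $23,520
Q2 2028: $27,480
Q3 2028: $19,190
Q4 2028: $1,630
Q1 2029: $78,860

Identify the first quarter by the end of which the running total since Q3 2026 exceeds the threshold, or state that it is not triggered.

Through Q3 2026: $610
Through Q4 2026: $4,050
Through Q1 2027: $5,920
Through Q2 2027: $27,040
Through Q3 2027: $27,580
Through Q4 2027: $29,480 ← exceeds threshold

Q4 2027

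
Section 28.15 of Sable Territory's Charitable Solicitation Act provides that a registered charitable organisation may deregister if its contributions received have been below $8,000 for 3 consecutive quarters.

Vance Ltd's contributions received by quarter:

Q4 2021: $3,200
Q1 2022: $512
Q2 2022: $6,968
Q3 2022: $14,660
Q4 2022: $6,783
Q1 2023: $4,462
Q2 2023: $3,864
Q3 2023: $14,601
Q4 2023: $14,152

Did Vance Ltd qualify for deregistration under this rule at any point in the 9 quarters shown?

Quarters below $8,000: Q4 2021, Q1 2022, Q2 2022, Q4 2022, Q1 2023, Q2 2023.
Longest run of consecutive quarters below the threshold: 3.
3 ≥ 3, so Vance Ltd became eligible.

Yes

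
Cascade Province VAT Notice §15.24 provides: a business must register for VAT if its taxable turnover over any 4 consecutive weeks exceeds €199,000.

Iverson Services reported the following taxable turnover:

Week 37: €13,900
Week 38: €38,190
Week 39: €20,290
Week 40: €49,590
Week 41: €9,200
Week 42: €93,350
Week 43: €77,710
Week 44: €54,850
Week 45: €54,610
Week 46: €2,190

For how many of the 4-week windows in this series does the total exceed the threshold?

3

Week 37–Week 40: €13,900 + €38,190 + €20,290 + €49,590 = €121,970 (under)
Week 38–Week 41: €38,190 + €20,290 + €49,590 + €9,200 = €117,270 (under)
Week 39–Week 42: €20,290 + €49,590 + €9,200 + €93,350 = €172,430 (under)
Week 40–Week 43: €49,590 + €9,200 + €93,350 + €77,710 = €229,850 (over)
Week 41–Week 44: €9,200 + €93,350 + €77,710 + €54,850 = €235,110 (over)
Week 42–Week 45: €93,350 + €77,710 + €54,850 + €54,610 = €280,520 (over)
Week 43–Week 46: €77,710 + €54,850 + €54,610 + €2,190 = €189,360 (under)
3 windows exceed the threshold.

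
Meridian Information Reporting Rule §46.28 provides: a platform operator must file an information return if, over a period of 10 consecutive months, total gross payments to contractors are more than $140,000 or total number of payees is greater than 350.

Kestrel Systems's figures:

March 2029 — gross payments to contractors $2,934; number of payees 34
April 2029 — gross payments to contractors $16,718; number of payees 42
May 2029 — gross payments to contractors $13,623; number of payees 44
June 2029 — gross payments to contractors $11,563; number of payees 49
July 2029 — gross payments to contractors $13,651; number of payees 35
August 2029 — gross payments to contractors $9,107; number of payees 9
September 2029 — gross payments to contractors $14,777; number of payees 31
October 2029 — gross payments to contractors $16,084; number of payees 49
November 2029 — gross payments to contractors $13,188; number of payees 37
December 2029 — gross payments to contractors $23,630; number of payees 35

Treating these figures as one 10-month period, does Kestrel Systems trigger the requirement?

Total gross payments to contractors: $2,934 + $16,718 + $13,623 + $11,563 + $13,651 + $9,107 + $14,777 + $16,084 + $13,188 + $23,630 = $135,275 (≤ $140,000).
Total number of payees: 34 + 42 + 44 + 49 + 35 + 9 + 31 + 49 + 37 + 35 = 365 (> 350).
The test is 'or': at least one threshold is exceeded.

Yes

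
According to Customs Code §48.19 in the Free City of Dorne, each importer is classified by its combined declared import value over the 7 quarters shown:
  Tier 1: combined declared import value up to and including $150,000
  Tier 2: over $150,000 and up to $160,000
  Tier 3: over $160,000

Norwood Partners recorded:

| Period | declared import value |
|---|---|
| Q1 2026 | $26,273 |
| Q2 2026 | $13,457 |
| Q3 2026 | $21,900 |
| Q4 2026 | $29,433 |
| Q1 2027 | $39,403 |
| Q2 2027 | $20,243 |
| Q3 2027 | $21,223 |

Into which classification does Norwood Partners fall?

Tier 3

Combined declared import value: $26,273 + $13,457 + $21,900 + $29,433 + $39,403 + $20,243 + $21,223 = $171,932.
$171,932 > $160,000, so Tier 3 applies.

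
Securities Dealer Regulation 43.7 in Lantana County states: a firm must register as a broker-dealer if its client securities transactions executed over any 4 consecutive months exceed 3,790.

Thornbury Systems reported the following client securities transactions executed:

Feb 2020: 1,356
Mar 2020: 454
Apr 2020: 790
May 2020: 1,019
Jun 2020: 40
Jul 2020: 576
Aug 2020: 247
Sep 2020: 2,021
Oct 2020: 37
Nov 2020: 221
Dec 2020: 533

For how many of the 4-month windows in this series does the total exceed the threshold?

0

Feb 2020–May 2020: 1,356 + 454 + 790 + 1,019 = 3,619 (under)
Mar 2020–Jun 2020: 454 + 790 + 1,019 + 40 = 2,303 (under)
Apr 2020–Jul 2020: 790 + 1,019 + 40 + 576 = 2,425 (under)
May 2020–Aug 2020: 1,019 + 40 + 576 + 247 = 1,882 (under)
Jun 2020–Sep 2020: 40 + 576 + 247 + 2,021 = 2,884 (under)
Jul 2020–Oct 2020: 576 + 247 + 2,021 + 37 = 2,881 (under)
Aug 2020–Nov 2020: 247 + 2,021 + 37 + 221 = 2,526 (under)
Sep 2020–Dec 2020: 2,021 + 37 + 221 + 533 = 2,812 (under)
0 windows exceed the threshold.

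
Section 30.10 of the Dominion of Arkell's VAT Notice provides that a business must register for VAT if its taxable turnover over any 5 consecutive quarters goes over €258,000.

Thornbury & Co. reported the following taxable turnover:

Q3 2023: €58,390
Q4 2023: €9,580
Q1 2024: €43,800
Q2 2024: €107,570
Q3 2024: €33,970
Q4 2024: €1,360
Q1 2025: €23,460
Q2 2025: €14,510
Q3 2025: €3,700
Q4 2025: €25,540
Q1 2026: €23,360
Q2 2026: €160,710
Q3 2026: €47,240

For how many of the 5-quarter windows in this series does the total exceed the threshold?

Q3 2023–Q3 2024: €58,390 + €9,580 + €43,800 + €107,570 + €33,970 = €253,310 (under)
Q4 2023–Q4 2024: €9,580 + €43,800 + €107,570 + €33,970 + €1,360 = €196,280 (under)
Q1 2024–Q1 2025: €43,800 + €107,570 + €33,970 + €1,360 + €23,460 = €210,160 (under)
Q2 2024–Q2 2025: €107,570 + €33,970 + €1,360 + €23,460 + €14,510 = €180,870 (under)
Q3 2024–Q3 2025: €33,970 + €1,360 + €23,460 + €14,510 + €3,700 = €77,000 (under)
Q4 2024–Q4 2025: €1,360 + €23,460 + €14,510 + €3,700 + €25,540 = €68,570 (under)
Q1 2025–Q1 2026: €23,460 + €14,510 + €3,700 + €25,540 + €23,360 = €90,570 (under)
Q2 2025–Q2 2026: €14,510 + €3,700 + €25,540 + €23,360 + €160,710 = €227,820 (under)
Q3 2025–Q3 2026: €3,700 + €25,540 + €23,360 + €160,710 + €47,240 = €260,550 (over)
1 window exceeds the threshold.

1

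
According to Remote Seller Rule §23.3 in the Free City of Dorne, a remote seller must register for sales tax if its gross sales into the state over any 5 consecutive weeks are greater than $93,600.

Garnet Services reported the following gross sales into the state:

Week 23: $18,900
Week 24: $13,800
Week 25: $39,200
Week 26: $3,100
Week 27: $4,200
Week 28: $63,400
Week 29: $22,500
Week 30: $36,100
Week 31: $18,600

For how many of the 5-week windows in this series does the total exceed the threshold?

4

Week 23–Week 27: $18,900 + $13,800 + $39,200 + $3,100 + $4,200 = $79,200 (under)
Week 24–Week 28: $13,800 + $39,200 + $3,100 + $4,200 + $63,400 = $123,700 (over)
Week 25–Week 29: $39,200 + $3,100 + $4,200 + $63,400 + $22,500 = $132,400 (over)
Week 26–Week 30: $3,100 + $4,200 + $63,400 + $22,500 + $36,100 = $129,300 (over)
Week 27–Week 31: $4,200 + $63,400 + $22,500 + $36,100 + $18,600 = $144,800 (over)
4 windows exceed the threshold.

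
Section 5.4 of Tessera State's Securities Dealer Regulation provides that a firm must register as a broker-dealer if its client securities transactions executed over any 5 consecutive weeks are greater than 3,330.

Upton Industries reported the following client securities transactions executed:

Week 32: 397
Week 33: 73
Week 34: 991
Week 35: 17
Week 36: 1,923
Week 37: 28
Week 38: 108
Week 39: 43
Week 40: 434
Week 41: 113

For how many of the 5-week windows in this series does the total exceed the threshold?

Week 32–Week 36: 397 + 73 + 991 + 17 + 1,923 = 3,401 (over)
Week 33–Week 37: 73 + 991 + 17 + 1,923 + 28 = 3,032 (under)
Week 34–Week 38: 991 + 17 + 1,923 + 28 + 108 = 3,067 (under)
Week 35–Week 39: 17 + 1,923 + 28 + 108 + 43 = 2,119 (under)
Week 36–Week 40: 1,923 + 28 + 108 + 43 + 434 = 2,536 (under)
Week 37–Week 41: 28 + 108 + 43 + 434 + 113 = 726 (under)
1 window exceeds the threshold.

1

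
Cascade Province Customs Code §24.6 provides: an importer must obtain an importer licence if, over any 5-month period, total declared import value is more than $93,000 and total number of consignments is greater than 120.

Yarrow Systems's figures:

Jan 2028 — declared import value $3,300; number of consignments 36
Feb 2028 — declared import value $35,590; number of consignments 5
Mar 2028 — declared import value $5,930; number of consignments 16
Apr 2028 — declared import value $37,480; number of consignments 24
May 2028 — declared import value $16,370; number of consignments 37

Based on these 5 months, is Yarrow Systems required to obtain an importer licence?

No

Total declared import value: $3,300 + $35,590 + $5,930 + $37,480 + $16,370 = $98,670 (> $93,000).
Total number of consignments: 36 + 5 + 16 + 24 + 37 = 118 (≤ 120).
The test is 'and': the rule requires both, and at least one is not exceeded.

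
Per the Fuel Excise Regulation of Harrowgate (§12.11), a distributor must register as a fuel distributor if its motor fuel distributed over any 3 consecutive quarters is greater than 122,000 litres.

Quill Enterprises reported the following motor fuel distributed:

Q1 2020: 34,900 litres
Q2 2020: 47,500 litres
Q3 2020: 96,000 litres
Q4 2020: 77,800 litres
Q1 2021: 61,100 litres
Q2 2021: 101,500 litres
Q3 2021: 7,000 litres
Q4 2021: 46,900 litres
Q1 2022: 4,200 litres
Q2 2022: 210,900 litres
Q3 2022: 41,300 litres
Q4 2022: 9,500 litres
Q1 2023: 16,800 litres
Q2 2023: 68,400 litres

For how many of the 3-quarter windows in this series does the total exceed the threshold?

9

Q1 2020–Q3 2020: 34,900 litres + 47,500 litres + 96,000 litres = 178,400 litres (over)
Q2 2020–Q4 2020: 47,500 litres + 96,000 litres + 77,800 litres = 221,300 litres (over)
Q3 2020–Q1 2021: 96,000 litres + 77,800 litres + 61,100 litres = 234,900 litres (over)
Q4 2020–Q2 2021: 77,800 litres + 61,100 litres + 101,500 litres = 240,400 litres (over)
Q1 2021–Q3 2021: 61,100 litres + 101,500 litres + 7,000 litres = 169,600 litres (over)
Q2 2021–Q4 2021: 101,500 litres + 7,000 litres + 46,900 litres = 155,400 litres (over)
Q3 2021–Q1 2022: 7,000 litres + 46,900 litres + 4,200 litres = 58,100 litres (under)
Q4 2021–Q2 2022: 46,900 litres + 4,200 litres + 210,900 litres = 262,000 litres (over)
Q1 2022–Q3 2022: 4,200 litres + 210,900 litres + 41,300 litres = 256,400 litres (over)
Q2 2022–Q4 2022: 210,900 litres + 41,300 litres + 9,500 litres = 261,700 litres (over)
Q3 2022–Q1 2023: 41,300 litres + 9,500 litres + 16,800 litres = 67,600 litres (under)
Q4 2022–Q2 2023: 9,500 litres + 16,800 litres + 68,400 litres = 94,700 litres (under)
9 windows exceed the threshold.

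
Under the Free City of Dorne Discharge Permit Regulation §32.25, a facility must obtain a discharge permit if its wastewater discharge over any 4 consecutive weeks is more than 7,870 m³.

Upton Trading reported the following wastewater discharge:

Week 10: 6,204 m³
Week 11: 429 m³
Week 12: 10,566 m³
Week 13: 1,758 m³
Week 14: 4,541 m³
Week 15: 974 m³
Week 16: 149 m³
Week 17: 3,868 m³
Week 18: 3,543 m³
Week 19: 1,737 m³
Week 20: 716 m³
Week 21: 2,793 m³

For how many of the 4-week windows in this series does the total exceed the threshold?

Week 10–Week 13: 6,204 m³ + 429 m³ + 10,566 m³ + 1,758 m³ = 18,957 m³ (over)
Week 11–Week 14: 429 m³ + 10,566 m³ + 1,758 m³ + 4,541 m³ = 17,294 m³ (over)
Week 12–Week 15: 10,566 m³ + 1,758 m³ + 4,541 m³ + 974 m³ = 17,839 m³ (over)
Week 13–Week 16: 1,758 m³ + 4,541 m³ + 974 m³ + 149 m³ = 7,422 m³ (under)
Week 14–Week 17: 4,541 m³ + 974 m³ + 149 m³ + 3,868 m³ = 9,532 m³ (over)
Week 15–Week 18: 974 m³ + 149 m³ + 3,868 m³ + 3,543 m³ = 8,534 m³ (over)
Week 16–Week 19: 149 m³ + 3,868 m³ + 3,543 m³ + 1,737 m³ = 9,297 m³ (over)
Week 17–Week 20: 3,868 m³ + 3,543 m³ + 1,737 m³ + 716 m³ = 9,864 m³ (over)
Week 18–Week 21: 3,543 m³ + 1,737 m³ + 716 m³ + 2,793 m³ = 8,789 m³ (over)
8 windows exceed the threshold.

8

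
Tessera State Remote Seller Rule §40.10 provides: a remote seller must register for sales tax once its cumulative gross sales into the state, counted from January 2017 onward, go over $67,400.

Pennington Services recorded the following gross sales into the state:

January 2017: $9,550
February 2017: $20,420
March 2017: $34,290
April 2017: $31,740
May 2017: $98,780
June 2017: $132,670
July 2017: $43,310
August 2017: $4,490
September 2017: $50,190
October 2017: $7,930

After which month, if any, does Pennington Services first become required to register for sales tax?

April 2017

Through January 2017: $9,550
Through February 2017: $29,970
Through March 2017: $64,260
Through April 2017: $96,000 ← exceeds threshold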